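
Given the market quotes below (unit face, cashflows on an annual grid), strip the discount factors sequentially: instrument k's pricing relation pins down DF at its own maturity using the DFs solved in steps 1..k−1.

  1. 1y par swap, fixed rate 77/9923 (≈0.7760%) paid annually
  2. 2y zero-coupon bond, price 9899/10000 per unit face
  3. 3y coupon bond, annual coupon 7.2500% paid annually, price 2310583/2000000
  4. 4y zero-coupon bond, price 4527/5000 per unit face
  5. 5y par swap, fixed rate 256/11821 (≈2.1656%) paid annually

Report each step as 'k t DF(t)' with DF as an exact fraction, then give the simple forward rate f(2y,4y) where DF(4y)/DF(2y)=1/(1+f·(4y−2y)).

1 1 9923/10000
2 2 9899/10000
3 3 1179/1250
4 4 4527/5000
5 5 561/625
f(2y,4y) = ((9899/10000)/(4527/5000) − 1)/(2) = 845/18108 ≈ 4.6664%

step 1 [1y] swap r/1=77/9923: DF=(1 − 77/9923·(0))/(1+77/9923) = 9923/10000 ≈ 0.992300
step 2 [2y] zero: DF = P = 9899/10000 ≈ 0.989900
step 3 [3y] bond c/1=29/400: DF=(2310583/2000000 − 29/400·(0.992300+0.989900))/(1+29/400) = 1179/1250 ≈ 0.943200
step 4 [4y] zero: DF = P = 4527/5000 ≈ 0.905400
step 5 [5y] swap r/1=256/11821: DF=(1 − 256/11821·(0.992300+0.989900+0.943200+0.905400))/(1+256/11821) = 561/625 ≈ 0.897600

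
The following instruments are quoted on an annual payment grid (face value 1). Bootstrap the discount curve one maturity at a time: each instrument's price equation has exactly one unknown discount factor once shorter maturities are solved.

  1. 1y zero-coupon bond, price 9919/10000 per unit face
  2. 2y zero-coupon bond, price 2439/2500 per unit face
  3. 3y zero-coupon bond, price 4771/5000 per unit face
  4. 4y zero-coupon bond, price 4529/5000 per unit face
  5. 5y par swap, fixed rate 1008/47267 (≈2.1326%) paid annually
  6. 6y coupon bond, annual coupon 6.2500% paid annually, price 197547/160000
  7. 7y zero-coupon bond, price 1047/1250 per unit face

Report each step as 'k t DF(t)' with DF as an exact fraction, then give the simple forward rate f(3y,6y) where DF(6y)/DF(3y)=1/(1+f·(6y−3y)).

step 1 [1y] zero: DF = P = 9919/10000 ≈ 0.991900
step 2 [2y] zero: DF = P = 2439/2500 ≈ 0.975600
step 3 [3y] zero: DF = P = 4771/5000 ≈ 0.954200
step 4 [4y] zero: DF = P = 4529/5000 ≈ 0.905800
step 5 [5y] swap r/1=1008/47267: DF=(1 − 1008/47267·(0.991900+0.975600+0.954200+0.905800))/(1+1008/47267) = 562/625 ≈ 0.899200
step 6 [6y] bond c/1=1/16: DF=(197547/160000 − 1/16·(0.991900+0.975600+0.954200+0.905800+0.899200))/(1+1/16) = 221/250 ≈ 0.884000
step 7 [7y] zero: DF = P = 1047/1250 ≈ 0.837600

1 1 9919/10000
2 2 2439/2500
3 3 4771/5000
4 4 4529/5000
5 5 562/625
6 6 221/250
7 7 1047/1250
f(3y,6y) = ((4771/5000)/(221/250) − 1)/(3) = 9/340 ≈ 2.6471%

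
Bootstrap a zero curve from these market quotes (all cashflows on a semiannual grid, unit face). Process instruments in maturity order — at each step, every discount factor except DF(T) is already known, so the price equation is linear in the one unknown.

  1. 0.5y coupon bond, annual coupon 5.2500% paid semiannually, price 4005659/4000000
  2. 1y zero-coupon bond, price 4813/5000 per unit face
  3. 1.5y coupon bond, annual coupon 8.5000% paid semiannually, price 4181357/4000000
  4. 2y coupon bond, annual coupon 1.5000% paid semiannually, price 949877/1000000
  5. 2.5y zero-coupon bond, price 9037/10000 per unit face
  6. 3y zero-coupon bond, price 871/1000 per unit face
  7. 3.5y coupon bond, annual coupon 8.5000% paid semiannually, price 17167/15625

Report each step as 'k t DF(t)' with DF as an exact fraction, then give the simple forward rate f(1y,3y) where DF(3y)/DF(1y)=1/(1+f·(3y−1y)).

step 1 [0.5y] bond c/2=21/800: DF=(4005659/4000000 − 21/800·(0))/(1+21/800) = 4879/5000 ≈ 0.975800
step 2 [1y] zero: DF = P = 4813/5000 ≈ 0.962600
step 3 [1.5y] bond c/2=17/400: DF=(4181357/4000000 − 17/400·(0.975800+0.962600))/(1+17/400) = 9237/10000 ≈ 0.923700
step 4 [2y] bond c/2=3/400: DF=(949877/1000000 − 3/400·(0.975800+0.962600+0.923700))/(1+3/400) = 1843/2000 ≈ 0.921500
step 5 [2.5y] zero: DF = P = 9037/10000 ≈ 0.903700
step 6 [3y] zero: DF = P = 871/1000 ≈ 0.871000
step 7 [3.5y] bond c/2=17/400: DF=(17167/15625 − 17/400·(0.975800+0.962600+0.923700+0.921500+0.903700+0.871000))/(1+17/400) = 8273/10000 ≈ 0.827300

1 1/2 4879/5000
2 1 4813/5000
3 3/2 9237/10000
4 2 1843/2000
5 5/2 9037/10000
6 3 871/1000
7 7/2 8273/10000
f(1y,3y) = ((4813/5000)/(871/1000) − 1)/(2) = 229/4355 ≈ 5.2583%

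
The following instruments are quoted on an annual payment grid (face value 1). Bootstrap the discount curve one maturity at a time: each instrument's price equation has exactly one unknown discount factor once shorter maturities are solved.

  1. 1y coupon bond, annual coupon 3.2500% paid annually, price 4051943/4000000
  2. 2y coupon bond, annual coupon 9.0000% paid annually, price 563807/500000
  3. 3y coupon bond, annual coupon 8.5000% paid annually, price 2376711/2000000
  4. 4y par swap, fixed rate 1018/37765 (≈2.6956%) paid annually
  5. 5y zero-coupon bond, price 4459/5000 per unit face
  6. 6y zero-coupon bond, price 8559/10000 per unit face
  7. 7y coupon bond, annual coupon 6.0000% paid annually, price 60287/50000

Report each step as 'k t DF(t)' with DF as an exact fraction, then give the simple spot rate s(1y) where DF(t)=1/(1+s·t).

step 1 [1y] bond c/1=13/400: DF=(4051943/4000000 − 13/400·(0))/(1+13/400) = 9811/10000 ≈ 0.981100
step 2 [2y] bond c/1=9/100: DF=(563807/500000 − 9/100·(0.981100))/(1+9/100) = 1907/2000 ≈ 0.953500
step 3 [3y] bond c/1=17/200: DF=(2376711/2000000 − 17/200·(0.981100+0.953500))/(1+17/200) = 9437/10000 ≈ 0.943700
step 4 [4y] swap r/1=1018/37765: DF=(1 − 1018/37765·(0.981100+0.953500+0.943700))/(1+1018/37765) = 4491/5000 ≈ 0.898200
step 5 [5y] zero: DF = P = 4459/5000 ≈ 0.891800
step 6 [6y] zero: DF = P = 8559/10000 ≈ 0.855900
step 7 [7y] bond c/1=3/50: DF=(60287/50000 − 3/50·(0.981100+0.953500+0.943700+0.898200+0.891800+0.855900))/(1+3/50) = 1031/1250 ≈ 0.824800

1 1 9811/10000
2 2 1907/2000
3 3 9437/10000
4 4 4491/5000
5 5 4459/5000
6 6 8559/10000
7 7 1031/1250
s(1y) = (1/(9811/10000) − 1)/(1) = 189/9811 ≈ 1.9264%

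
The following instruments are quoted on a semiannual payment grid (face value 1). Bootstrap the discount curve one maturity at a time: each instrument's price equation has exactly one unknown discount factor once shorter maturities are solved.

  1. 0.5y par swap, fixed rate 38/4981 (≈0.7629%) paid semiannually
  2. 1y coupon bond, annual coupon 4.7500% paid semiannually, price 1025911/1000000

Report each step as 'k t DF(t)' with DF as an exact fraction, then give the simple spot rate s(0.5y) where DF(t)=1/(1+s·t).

1 1/2 4981/5000
2 1 979/1000
s(0.5y) = (1/(4981/5000) − 1)/(1/2) = 38/4981 ≈ 0.7629%

step 1 [0.5y] swap r/2=19/4981: DF=(1 − 19/4981·(0))/(1+19/4981) = 4981/5000 ≈ 0.996200
step 2 [1y] bond c/2=19/800: DF=(1025911/1000000 − 19/800·(0.996200))/(1+19/800) = 979/1000 ≈ 0.979000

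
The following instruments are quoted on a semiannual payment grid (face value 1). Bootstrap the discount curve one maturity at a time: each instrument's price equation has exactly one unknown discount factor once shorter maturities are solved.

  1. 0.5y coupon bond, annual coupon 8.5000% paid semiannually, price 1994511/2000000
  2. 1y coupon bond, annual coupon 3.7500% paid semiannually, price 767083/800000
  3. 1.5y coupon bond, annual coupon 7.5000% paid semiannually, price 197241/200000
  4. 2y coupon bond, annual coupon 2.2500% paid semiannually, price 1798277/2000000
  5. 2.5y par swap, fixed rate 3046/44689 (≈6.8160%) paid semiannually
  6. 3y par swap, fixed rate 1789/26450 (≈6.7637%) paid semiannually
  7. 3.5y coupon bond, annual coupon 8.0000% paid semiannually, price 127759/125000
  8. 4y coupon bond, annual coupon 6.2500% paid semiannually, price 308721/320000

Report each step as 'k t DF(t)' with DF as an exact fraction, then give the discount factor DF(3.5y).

step 1 [0.5y] bond c/2=17/400: DF=(1994511/2000000 − 17/400·(0))/(1+17/400) = 4783/5000 ≈ 0.956600
step 2 [1y] bond c/2=3/160: DF=(767083/800000 − 3/160·(0.956600))/(1+3/160) = 2309/2500 ≈ 0.923600
step 3 [1.5y] bond c/2=3/80: DF=(197241/200000 − 3/80·(0.956600+0.923600))/(1+3/80) = 4413/5000 ≈ 0.882600
step 4 [2y] bond c/2=9/800: DF=(1798277/2000000 − 9/800·(0.956600+0.923600+0.882600))/(1+9/800) = 1073/1250 ≈ 0.858400
step 5 [2.5y] swap r/2=1523/44689: DF=(1 − 1523/44689·(0.956600+0.923600+0.882600+0.858400))/(1+1523/44689) = 8477/10000 ≈ 0.847700
step 6 [3y] swap r/2=1789/52900: DF=(1 − 1789/52900·(0.956600+0.923600+0.882600+0.858400+0.847700))/(1+1789/52900) = 8211/10000 ≈ 0.821100
step 7 [3.5y] bond c/2=1/25: DF=(127759/125000 − 1/25·(0.956600+0.923600+0.882600+0.858400+0.847700+0.821100))/(1+1/25) = 7793/10000 ≈ 0.779300
step 8 [4y] bond c/2=1/32: DF=(308721/320000 − 1/32·(0.956600+0.923600+0.882600+0.858400+0.847700+0.821100+0.779300))/(1+1/32) = 1879/2500 ≈ 0.751600

1 1/2 4783/5000
2 1 2309/2500
3 3/2 4413/5000
4 2 1073/1250
5 5/2 8477/10000
6 3 8211/10000
7 7/2 7793/10000
8 4 1879/2500
DF(3.5y) = 7793/10000 ≈ 0.779300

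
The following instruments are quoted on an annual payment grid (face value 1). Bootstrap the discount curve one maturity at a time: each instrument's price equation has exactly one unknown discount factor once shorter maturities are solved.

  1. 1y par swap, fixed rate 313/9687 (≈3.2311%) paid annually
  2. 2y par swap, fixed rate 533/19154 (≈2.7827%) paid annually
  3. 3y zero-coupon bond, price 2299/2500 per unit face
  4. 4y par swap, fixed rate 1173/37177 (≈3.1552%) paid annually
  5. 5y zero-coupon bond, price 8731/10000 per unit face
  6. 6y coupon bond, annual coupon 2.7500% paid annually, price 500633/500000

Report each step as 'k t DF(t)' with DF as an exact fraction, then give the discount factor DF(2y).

1 1 9687/10000
2 2 9467/10000
3 3 2299/2500
4 4 8827/10000
5 5 8731/10000
6 6 2129/2500
DF(2y) = 9467/10000 ≈ 0.946700

step 1 [1y] swap r/1=313/9687: DF=(1 − 313/9687·(0))/(1+313/9687) = 9687/10000 ≈ 0.968700
step 2 [2y] swap r/1=533/19154: DF=(1 − 533/19154·(0.968700))/(1+533/19154) = 9467/10000 ≈ 0.946700
step 3 [3y] zero: DF = P = 2299/2500 ≈ 0.919600
step 4 [4y] swap r/1=1173/37177: DF=(1 − 1173/37177·(0.968700+0.946700+0.919600))/(1+1173/37177) = 8827/10000 ≈ 0.882700
step 5 [5y] zero: DF = P = 8731/10000 ≈ 0.873100
step 6 [6y] bond c/1=11/400: DF=(500633/500000 − 11/400·(0.968700+0.946700+0.919600+0.882700+0.873100))/(1+11/400) = 2129/2500 ≈ 0.851600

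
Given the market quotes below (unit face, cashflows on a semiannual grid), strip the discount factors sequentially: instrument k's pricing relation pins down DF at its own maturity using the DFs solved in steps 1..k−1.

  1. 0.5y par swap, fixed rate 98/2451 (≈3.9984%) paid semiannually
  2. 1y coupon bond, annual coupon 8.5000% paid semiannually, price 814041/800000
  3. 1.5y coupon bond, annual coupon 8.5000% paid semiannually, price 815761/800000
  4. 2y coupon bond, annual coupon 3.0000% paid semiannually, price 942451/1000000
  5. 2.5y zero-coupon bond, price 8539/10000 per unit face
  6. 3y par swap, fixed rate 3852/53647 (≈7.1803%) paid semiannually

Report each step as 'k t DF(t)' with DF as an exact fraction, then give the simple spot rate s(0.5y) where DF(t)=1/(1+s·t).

step 1 [0.5y] swap r/2=49/2451: DF=(1 − 49/2451·(0))/(1+49/2451) = 2451/2500 ≈ 0.980400
step 2 [1y] bond c/2=17/400: DF=(814041/800000 − 17/400·(0.980400))/(1+17/400) = 9361/10000 ≈ 0.936100
step 3 [1.5y] bond c/2=17/400: DF=(815761/800000 − 17/400·(0.980400+0.936100))/(1+17/400) = 9/10 ≈ 0.900000
step 4 [2y] bond c/2=3/200: DF=(942451/1000000 − 3/200·(0.980400+0.936100+0.900000))/(1+3/200) = 8869/10000 ≈ 0.886900
step 5 [2.5y] zero: DF = P = 8539/10000 ≈ 0.853900
step 6 [3y] swap r/2=1926/53647: DF=(1 − 1926/53647·(0.980400+0.936100+0.900000+0.886900+0.853900))/(1+1926/53647) = 4037/5000 ≈ 0.807400

1 1/2 2451/2500
2 1 9361/10000
3 3/2 9/10
4 2 8869/10000
5 5/2 8539/10000
6 3 4037/5000
s(0.5y) = (1/(2451/2500) − 1)/(1/2) = 98/2451 ≈ 3.9984%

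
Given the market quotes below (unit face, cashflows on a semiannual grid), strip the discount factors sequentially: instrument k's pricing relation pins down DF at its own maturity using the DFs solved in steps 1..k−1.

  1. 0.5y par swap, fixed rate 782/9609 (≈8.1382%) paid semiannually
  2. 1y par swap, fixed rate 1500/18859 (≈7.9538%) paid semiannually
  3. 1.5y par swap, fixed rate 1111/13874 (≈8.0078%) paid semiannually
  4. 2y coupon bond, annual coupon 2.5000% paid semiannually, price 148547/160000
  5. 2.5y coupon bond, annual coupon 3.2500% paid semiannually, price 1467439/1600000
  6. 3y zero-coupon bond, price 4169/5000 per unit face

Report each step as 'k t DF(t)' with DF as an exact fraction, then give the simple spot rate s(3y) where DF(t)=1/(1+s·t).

step 1 [0.5y] swap r/2=391/9609: DF=(1 − 391/9609·(0))/(1+391/9609) = 9609/10000 ≈ 0.960900
step 2 [1y] swap r/2=750/18859: DF=(1 − 750/18859·(0.960900))/(1+750/18859) = 37/40 ≈ 0.925000
step 3 [1.5y] swap r/2=1111/27748: DF=(1 − 1111/27748·(0.960900+0.925000))/(1+1111/27748) = 8889/10000 ≈ 0.888900
step 4 [2y] bond c/2=1/80: DF=(148547/160000 − 1/80·(0.960900+0.925000+0.888900))/(1+1/80) = 8827/10000 ≈ 0.882700
step 5 [2.5y] bond c/2=13/800: DF=(1467439/1600000 − 13/800·(0.960900+0.925000+0.888900+0.882700))/(1+13/800) = 211/250 ≈ 0.844000
step 6 [3y] zero: DF = P = 4169/5000 ≈ 0.833800

1 1/2 9609/10000
2 1 37/40
3 3/2 8889/10000
4 2 8827/10000
5 5/2 211/250
6 3 4169/5000
s(3y) = (1/(4169/5000) − 1)/(3) = 277/4169 ≈ 6.6443%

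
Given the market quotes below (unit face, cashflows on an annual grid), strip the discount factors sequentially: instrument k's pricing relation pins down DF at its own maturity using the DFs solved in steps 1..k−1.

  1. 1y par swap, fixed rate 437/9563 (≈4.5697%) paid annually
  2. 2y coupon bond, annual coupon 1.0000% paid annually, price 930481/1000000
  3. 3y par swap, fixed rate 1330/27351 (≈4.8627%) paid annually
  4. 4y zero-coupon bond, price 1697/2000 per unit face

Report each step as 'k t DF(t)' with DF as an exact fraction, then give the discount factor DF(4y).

step 1 [1y] swap r/1=437/9563: DF=(1 − 437/9563·(0))/(1+437/9563) = 9563/10000 ≈ 0.956300
step 2 [2y] bond c/1=1/100: DF=(930481/1000000 − 1/100·(0.956300))/(1+1/100) = 4559/5000 ≈ 0.911800
step 3 [3y] swap r/1=1330/27351: DF=(1 − 1330/27351·(0.956300+0.911800))/(1+1330/27351) = 867/1000 ≈ 0.867000
step 4 [4y] zero: DF = P = 1697/2000 ≈ 0.848500

1 1 9563/10000
2 2 4559/5000
3 3 867/1000
4 4 1697/2000
DF(4y) = 1697/2000 ≈ 0.848500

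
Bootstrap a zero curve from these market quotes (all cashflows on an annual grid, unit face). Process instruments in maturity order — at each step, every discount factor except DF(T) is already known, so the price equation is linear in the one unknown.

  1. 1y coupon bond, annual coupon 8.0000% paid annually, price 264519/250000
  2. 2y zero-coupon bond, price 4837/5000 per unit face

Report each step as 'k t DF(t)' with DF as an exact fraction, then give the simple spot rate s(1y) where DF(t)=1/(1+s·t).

1 1 9797/10000
2 2 4837/5000
s(1y) = (1/(9797/10000) − 1)/(1) = 203/9797 ≈ 2.0721%

step 1 [1y] bond c/1=2/25: DF=(264519/250000 − 2/25·(0))/(1+2/25) = 9797/10000 ≈ 0.979700
step 2 [2y] zero: DF = P = 4837/5000 ≈ 0.967400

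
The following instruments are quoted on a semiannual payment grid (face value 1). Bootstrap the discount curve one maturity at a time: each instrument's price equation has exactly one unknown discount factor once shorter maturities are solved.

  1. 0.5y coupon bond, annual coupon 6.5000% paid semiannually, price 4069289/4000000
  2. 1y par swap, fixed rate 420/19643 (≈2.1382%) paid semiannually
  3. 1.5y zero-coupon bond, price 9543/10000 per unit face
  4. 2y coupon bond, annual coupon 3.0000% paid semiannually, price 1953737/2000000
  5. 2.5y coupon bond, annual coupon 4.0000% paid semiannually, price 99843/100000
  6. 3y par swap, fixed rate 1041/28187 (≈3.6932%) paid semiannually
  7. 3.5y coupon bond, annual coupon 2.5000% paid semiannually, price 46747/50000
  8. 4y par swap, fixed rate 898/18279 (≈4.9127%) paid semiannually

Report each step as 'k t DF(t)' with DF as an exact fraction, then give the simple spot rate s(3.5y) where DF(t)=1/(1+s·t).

step 1 [0.5y] bond c/2=13/400: DF=(4069289/4000000 − 13/400·(0))/(1+13/400) = 9853/10000 ≈ 0.985300
step 2 [1y] swap r/2=210/19643: DF=(1 − 210/19643·(0.985300))/(1+210/19643) = 979/1000 ≈ 0.979000
step 3 [1.5y] zero: DF = P = 9543/10000 ≈ 0.954300
step 4 [2y] bond c/2=3/200: DF=(1953737/2000000 − 3/200·(0.985300+0.979000+0.954300))/(1+3/200) = 9193/10000 ≈ 0.919300
step 5 [2.5y] bond c/2=1/50: DF=(99843/100000 − 1/50·(0.985300+0.979000+0.954300+0.919300))/(1+1/50) = 2259/2500 ≈ 0.903600
step 6 [3y] swap r/2=1041/56374: DF=(1 − 1041/56374·(0.985300+0.979000+0.954300+0.919300+0.903600))/(1+1041/56374) = 8959/10000 ≈ 0.895900
step 7 [3.5y] bond c/2=1/80: DF=(46747/50000 − 1/80·(0.985300+0.979000+0.954300+0.919300+0.903600+0.895900))/(1+1/80) = 4269/5000 ≈ 0.853800
step 8 [4y] swap r/2=449/18279: DF=(1 − 449/18279·(0.985300+0.979000+0.954300+0.919300+0.903600+0.895900+0.853800))/(1+449/18279) = 2051/2500 ≈ 0.820400

1 1/2 9853/10000
2 1 979/1000
3 3/2 9543/10000
4 2 9193/10000
5 5/2 2259/2500
6 3 8959/10000
7 7/2 4269/5000
8 4 2051/2500
s(3.5y) = (1/(4269/5000) − 1)/(7/2) = 1462/29883 ≈ 4.8924%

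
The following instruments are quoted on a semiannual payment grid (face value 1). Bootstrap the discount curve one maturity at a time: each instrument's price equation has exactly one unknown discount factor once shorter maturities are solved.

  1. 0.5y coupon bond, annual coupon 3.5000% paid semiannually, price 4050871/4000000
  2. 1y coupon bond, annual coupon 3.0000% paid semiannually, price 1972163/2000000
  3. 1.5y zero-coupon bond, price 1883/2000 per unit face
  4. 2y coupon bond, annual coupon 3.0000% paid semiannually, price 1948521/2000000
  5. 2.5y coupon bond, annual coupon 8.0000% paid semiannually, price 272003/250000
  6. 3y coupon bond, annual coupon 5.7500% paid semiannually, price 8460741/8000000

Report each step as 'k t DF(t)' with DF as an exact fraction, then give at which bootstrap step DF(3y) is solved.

1 1/2 9953/10000
2 1 598/625
3 3/2 1883/2000
4 2 9171/10000
5 5/2 2249/2500
6 3 2241/2500
DF(3y) is solved at step 6

step 1 [0.5y] bond c/2=7/400: DF=(4050871/4000000 − 7/400·(0))/(1+7/400) = 9953/10000 ≈ 0.995300
step 2 [1y] bond c/2=3/200: DF=(1972163/2000000 − 3/200·(0.995300))/(1+3/200) = 598/625 ≈ 0.956800
step 3 [1.5y] zero: DF = P = 1883/2000 ≈ 0.941500
step 4 [2y] bond c/2=3/200: DF=(1948521/2000000 − 3/200·(0.995300+0.956800+0.941500))/(1+3/200) = 9171/10000 ≈ 0.917100
step 5 [2.5y] bond c/2=1/25: DF=(272003/250000 − 1/25·(0.995300+0.956800+0.941500+0.917100))/(1+1/25) = 2249/2500 ≈ 0.899600
step 6 [3y] bond c/2=23/800: DF=(8460741/8000000 − 23/800·(0.995300+0.956800+0.941500+0.917100+0.899600))/(1+23/800) = 2241/2500 ≈ 0.896400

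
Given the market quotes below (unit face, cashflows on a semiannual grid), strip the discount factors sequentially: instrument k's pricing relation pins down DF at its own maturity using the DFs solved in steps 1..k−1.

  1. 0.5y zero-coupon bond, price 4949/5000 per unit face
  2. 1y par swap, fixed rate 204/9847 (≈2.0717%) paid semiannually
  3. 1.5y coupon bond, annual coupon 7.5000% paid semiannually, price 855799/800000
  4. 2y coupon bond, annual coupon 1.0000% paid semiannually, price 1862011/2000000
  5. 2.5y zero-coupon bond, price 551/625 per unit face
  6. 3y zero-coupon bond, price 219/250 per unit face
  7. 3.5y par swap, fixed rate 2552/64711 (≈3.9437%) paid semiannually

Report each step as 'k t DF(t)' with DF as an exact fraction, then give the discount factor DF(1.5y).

step 1 [0.5y] zero: DF = P = 4949/5000 ≈ 0.989800
step 2 [1y] swap r/2=102/9847: DF=(1 − 102/9847·(0.989800))/(1+102/9847) = 2449/2500 ≈ 0.979600
step 3 [1.5y] bond c/2=3/80: DF=(855799/800000 − 3/80·(0.989800+0.979600))/(1+3/80) = 9599/10000 ≈ 0.959900
step 4 [2y] bond c/2=1/200: DF=(1862011/2000000 − 1/200·(0.989800+0.979600+0.959900))/(1+1/200) = 4559/5000 ≈ 0.911800
step 5 [2.5y] zero: DF = P = 551/625 ≈ 0.881600
step 6 [3y] zero: DF = P = 219/250 ≈ 0.876000
step 7 [3.5y] swap r/2=1276/64711: DF=(1 − 1276/64711·(0.989800+0.979600+0.959900+0.911800+0.881600+0.876000))/(1+1276/64711) = 2181/2500 ≈ 0.872400

1 1/2 4949/5000
2 1 2449/2500
3 3/2 9599/10000
4 2 4559/5000
5 5/2 551/625
6 3 219/250
7 7/2 2181/2500
DF(1.5y) = 9599/10000 ≈ 0.959900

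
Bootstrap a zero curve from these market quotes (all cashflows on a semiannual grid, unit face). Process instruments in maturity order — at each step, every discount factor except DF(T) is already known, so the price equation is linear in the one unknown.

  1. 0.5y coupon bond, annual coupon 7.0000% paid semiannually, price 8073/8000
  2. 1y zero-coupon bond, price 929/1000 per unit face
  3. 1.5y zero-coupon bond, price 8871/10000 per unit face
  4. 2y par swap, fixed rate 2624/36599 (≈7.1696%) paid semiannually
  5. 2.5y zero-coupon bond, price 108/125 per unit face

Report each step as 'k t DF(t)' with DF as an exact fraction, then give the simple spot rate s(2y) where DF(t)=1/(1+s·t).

1 1/2 39/40
2 1 929/1000
3 3/2 8871/10000
4 2 543/625
5 5/2 108/125
s(2y) = (1/(543/625) − 1)/(2) = 41/543 ≈ 7.5506%

step 1 [0.5y] bond c/2=7/200: DF=(8073/8000 − 7/200·(0))/(1+7/200) = 39/40 ≈ 0.975000
step 2 [1y] zero: DF = P = 929/1000 ≈ 0.929000
step 3 [1.5y] zero: DF = P = 8871/10000 ≈ 0.887100
step 4 [2y] swap r/2=1312/36599: DF=(1 − 1312/36599·(0.975000+0.929000+0.887100))/(1+1312/36599) = 543/625 ≈ 0.868800
step 5 [2.5y] zero: DF = P = 108/125 ≈ 0.864000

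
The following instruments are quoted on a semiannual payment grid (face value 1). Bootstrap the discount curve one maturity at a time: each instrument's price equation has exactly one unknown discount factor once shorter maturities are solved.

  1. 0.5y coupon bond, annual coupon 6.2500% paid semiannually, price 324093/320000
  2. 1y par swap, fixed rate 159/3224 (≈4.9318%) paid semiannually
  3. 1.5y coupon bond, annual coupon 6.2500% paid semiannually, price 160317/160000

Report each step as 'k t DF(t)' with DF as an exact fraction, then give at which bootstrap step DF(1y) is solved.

step 1 [0.5y] bond c/2=1/32: DF=(324093/320000 − 1/32·(0))/(1+1/32) = 9821/10000 ≈ 0.982100
step 2 [1y] swap r/2=159/6448: DF=(1 − 159/6448·(0.982100))/(1+159/6448) = 9523/10000 ≈ 0.952300
step 3 [1.5y] bond c/2=1/32: DF=(160317/160000 − 1/32·(0.982100+0.952300))/(1+1/32) = 913/1000 ≈ 0.913000

1 1/2 9821/10000
2 1 9523/10000
3 3/2 913/1000
DF(1y) is solved at step 2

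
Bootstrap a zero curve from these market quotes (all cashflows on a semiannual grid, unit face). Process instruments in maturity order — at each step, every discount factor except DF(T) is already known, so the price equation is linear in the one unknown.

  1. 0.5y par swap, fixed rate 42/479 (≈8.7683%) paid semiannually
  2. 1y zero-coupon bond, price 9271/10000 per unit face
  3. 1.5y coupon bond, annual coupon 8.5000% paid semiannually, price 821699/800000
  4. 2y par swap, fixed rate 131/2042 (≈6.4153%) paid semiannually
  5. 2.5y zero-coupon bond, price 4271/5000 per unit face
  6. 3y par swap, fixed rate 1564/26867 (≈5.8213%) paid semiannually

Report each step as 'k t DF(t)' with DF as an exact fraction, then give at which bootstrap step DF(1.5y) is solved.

1 1/2 479/500
2 1 9271/10000
3 3/2 2271/2500
4 2 8821/10000
5 5/2 4271/5000
6 3 2109/2500
DF(1.5y) is solved at step 3

step 1 [0.5y] swap r/2=21/479: DF=(1 − 21/479·(0))/(1+21/479) = 479/500 ≈ 0.958000
step 2 [1y] zero: DF = P = 9271/10000 ≈ 0.927100
step 3 [1.5y] bond c/2=17/400: DF=(821699/800000 − 17/400·(0.958000+0.927100))/(1+17/400) = 2271/2500 ≈ 0.908400
step 4 [2y] swap r/2=131/4084: DF=(1 − 131/4084·(0.958000+0.927100+0.908400))/(1+131/4084) = 8821/10000 ≈ 0.882100
step 5 [2.5y] zero: DF = P = 4271/5000 ≈ 0.854200
step 6 [3y] swap r/2=782/26867: DF=(1 − 782/26867·(0.958000+0.927100+0.908400+0.882100+0.854200))/(1+782/26867) = 2109/2500 ≈ 0.843600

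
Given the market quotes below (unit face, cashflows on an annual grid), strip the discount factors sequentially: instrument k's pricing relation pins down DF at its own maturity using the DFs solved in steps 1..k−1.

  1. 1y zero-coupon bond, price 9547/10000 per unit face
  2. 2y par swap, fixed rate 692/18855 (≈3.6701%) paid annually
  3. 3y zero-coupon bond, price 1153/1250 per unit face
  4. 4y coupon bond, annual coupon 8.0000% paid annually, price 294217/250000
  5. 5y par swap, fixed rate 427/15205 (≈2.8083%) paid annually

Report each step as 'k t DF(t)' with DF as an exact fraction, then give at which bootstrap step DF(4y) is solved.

step 1 [1y] zero: DF = P = 9547/10000 ≈ 0.954700
step 2 [2y] swap r/1=692/18855: DF=(1 − 692/18855·(0.954700))/(1+692/18855) = 2327/2500 ≈ 0.930800
step 3 [3y] zero: DF = P = 1153/1250 ≈ 0.922400
step 4 [4y] bond c/1=2/25: DF=(294217/250000 − 2/25·(0.954700+0.930800+0.922400))/(1+2/25) = 8817/10000 ≈ 0.881700
step 5 [5y] swap r/1=427/15205: DF=(1 − 427/15205·(0.954700+0.930800+0.922400+0.881700))/(1+427/15205) = 8719/10000 ≈ 0.871900

1 1 9547/10000
2 2 2327/2500
3 3 1153/1250
4 4 8817/10000
5 5 8719/10000
DF(4y) is solved at step 4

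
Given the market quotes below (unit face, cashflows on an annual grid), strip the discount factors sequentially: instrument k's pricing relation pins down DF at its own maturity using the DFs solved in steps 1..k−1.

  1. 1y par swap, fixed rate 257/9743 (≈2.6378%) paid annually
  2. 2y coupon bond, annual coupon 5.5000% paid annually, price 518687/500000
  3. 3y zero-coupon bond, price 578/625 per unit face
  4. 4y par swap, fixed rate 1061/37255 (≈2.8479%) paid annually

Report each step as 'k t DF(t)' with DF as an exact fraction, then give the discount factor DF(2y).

1 1 9743/10000
2 2 373/400
3 3 578/625
4 4 8939/10000
DF(2y) = 373/400 ≈ 0.932500

step 1 [1y] swap r/1=257/9743: DF=(1 − 257/9743·(0))/(1+257/9743) = 9743/10000 ≈ 0.974300
step 2 [2y] bond c/1=11/200: DF=(518687/500000 − 11/200·(0.974300))/(1+11/200) = 373/400 ≈ 0.932500
step 3 [3y] zero: DF = P = 578/625 ≈ 0.924800
step 4 [4y] swap r/1=1061/37255: DF=(1 − 1061/37255·(0.974300+0.932500+0.924800))/(1+1061/37255) = 8939/10000 ≈ 0.893900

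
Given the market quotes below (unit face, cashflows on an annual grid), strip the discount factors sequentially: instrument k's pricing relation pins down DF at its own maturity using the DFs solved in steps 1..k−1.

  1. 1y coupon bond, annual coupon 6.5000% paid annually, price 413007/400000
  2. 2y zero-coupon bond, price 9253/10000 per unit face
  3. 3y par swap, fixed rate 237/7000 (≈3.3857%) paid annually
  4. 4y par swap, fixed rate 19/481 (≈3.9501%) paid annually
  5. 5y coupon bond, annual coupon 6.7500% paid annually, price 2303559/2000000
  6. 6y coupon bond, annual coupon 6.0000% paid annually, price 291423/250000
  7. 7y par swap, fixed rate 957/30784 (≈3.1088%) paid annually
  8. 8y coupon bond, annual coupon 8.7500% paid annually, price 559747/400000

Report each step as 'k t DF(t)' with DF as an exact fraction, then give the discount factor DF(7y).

step 1 [1y] bond c/1=13/200: DF=(413007/400000 − 13/200·(0))/(1+13/200) = 1939/2000 ≈ 0.969500
step 2 [2y] zero: DF = P = 9253/10000 ≈ 0.925300
step 3 [3y] swap r/1=237/7000: DF=(1 − 237/7000·(0.969500+0.925300))/(1+237/7000) = 2263/2500 ≈ 0.905200
step 4 [4y] swap r/1=19/481: DF=(1 − 19/481·(0.969500+0.925300+0.905200))/(1+19/481) = 2139/2500 ≈ 0.855600
step 5 [5y] bond c/1=27/400: DF=(2303559/2000000 − 27/400·(0.969500+0.925300+0.905200+0.855600))/(1+27/400) = 4239/5000 ≈ 0.847800
step 6 [6y] bond c/1=3/50: DF=(291423/250000 − 3/50·(0.969500+0.925300+0.905200+0.855600+0.847800))/(1+3/50) = 528/625 ≈ 0.844800
step 7 [7y] swap r/1=957/30784: DF=(1 − 957/30784·(0.969500+0.925300+0.905200+0.855600+0.847800+0.844800))/(1+957/30784) = 4043/5000 ≈ 0.808600
step 8 [8y] bond c/1=7/80: DF=(559747/400000 − 7/80·(0.969500+0.925300+0.905200+0.855600+0.847800+0.844800+0.808600))/(1+7/80) = 3957/5000 ≈ 0.791400

1 1 1939/2000
2 2 9253/10000
3 3 2263/2500
4 4 2139/2500
5 5 4239/5000
6 6 528/625
7 7 4043/5000
8 8 3957/5000
DF(7y) = 4043/5000 ≈ 0.808600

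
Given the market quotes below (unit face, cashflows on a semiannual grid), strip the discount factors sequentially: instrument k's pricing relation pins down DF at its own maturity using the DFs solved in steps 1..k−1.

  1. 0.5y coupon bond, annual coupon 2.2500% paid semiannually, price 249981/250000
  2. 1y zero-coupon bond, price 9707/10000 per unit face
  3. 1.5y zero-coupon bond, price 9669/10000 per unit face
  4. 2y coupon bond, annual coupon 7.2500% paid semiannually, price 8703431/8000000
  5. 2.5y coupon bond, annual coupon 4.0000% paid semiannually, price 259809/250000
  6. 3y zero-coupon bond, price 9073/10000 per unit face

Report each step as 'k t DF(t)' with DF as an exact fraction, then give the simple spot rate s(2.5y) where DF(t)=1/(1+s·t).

1 1/2 618/625
2 1 9707/10000
3 3/2 9669/10000
4 2 379/400
5 5/2 9429/10000
6 3 9073/10000
s(2.5y) = (1/(9429/10000) − 1)/(5/2) = 1142/47145 ≈ 2.4223%

step 1 [0.5y] bond c/2=9/800: DF=(249981/250000 − 9/800·(0))/(1+9/800) = 618/625 ≈ 0.988800
step 2 [1y] zero: DF = P = 9707/10000 ≈ 0.970700
step 3 [1.5y] zero: DF = P = 9669/10000 ≈ 0.966900
step 4 [2y] bond c/2=29/800: DF=(8703431/8000000 − 29/800·(0.988800+0.970700+0.966900))/(1+29/800) = 379/400 ≈ 0.947500
step 5 [2.5y] bond c/2=1/50: DF=(259809/250000 − 1/50·(0.988800+0.970700+0.966900+0.947500))/(1+1/50) = 9429/10000 ≈ 0.942900
step 6 [3y] zero: DF = P = 9073/10000 ≈ 0.907300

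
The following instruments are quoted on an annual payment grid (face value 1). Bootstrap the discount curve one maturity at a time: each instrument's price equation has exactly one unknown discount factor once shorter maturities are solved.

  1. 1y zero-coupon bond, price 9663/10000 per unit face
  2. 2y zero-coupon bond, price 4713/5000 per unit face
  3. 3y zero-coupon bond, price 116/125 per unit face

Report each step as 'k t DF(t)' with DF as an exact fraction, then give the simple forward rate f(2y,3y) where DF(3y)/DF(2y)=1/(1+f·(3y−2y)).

1 1 9663/10000
2 2 4713/5000
3 3 116/125
f(2y,3y) = ((4713/5000)/(116/125) − 1)/(1) = 73/4640 ≈ 1.5733%

step 1 [1y] zero: DF = P = 9663/10000 ≈ 0.966300
step 2 [2y] zero: DF = P = 4713/5000 ≈ 0.942600
step 3 [3y] zero: DF = P = 116/125 ≈ 0.928000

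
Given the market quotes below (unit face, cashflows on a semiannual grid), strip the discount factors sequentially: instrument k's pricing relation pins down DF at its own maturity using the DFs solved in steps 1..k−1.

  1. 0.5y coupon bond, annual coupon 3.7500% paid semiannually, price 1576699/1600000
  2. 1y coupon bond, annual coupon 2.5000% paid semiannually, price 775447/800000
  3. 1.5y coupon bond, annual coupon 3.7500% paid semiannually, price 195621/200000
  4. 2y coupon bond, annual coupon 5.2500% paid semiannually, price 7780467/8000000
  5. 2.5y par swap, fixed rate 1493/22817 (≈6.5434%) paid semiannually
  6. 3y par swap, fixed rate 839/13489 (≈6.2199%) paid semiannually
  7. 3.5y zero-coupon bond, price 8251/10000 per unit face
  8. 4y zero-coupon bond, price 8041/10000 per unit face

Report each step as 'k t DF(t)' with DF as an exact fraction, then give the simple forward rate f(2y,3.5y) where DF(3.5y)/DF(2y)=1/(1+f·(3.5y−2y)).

step 1 [0.5y] bond c/2=3/160: DF=(1576699/1600000 − 3/160·(0))/(1+3/160) = 9673/10000 ≈ 0.967300
step 2 [1y] bond c/2=1/80: DF=(775447/800000 − 1/80·(0.967300))/(1+1/80) = 4727/5000 ≈ 0.945400
step 3 [1.5y] bond c/2=3/160: DF=(195621/200000 − 3/160·(0.967300+0.945400))/(1+3/160) = 9249/10000 ≈ 0.924900
step 4 [2y] bond c/2=21/800: DF=(7780467/8000000 − 21/800·(0.967300+0.945400+0.924900))/(1+21/800) = 8751/10000 ≈ 0.875100
step 5 [2.5y] swap r/2=1493/45634: DF=(1 − 1493/45634·(0.967300+0.945400+0.924900+0.875100))/(1+1493/45634) = 8507/10000 ≈ 0.850700
step 6 [3y] swap r/2=839/26978: DF=(1 − 839/26978·(0.967300+0.945400+0.924900+0.875100+0.850700))/(1+839/26978) = 4161/5000 ≈ 0.832200
step 7 [3.5y] zero: DF = P = 8251/10000 ≈ 0.825100
step 8 [4y] zero: DF = P = 8041/10000 ≈ 0.804100

1 1/2 9673/10000
2 1 4727/5000
3 3/2 9249/10000
4 2 8751/10000
5 5/2 8507/10000
6 3 4161/5000
7 7/2 8251/10000
8 4 8041/10000
f(2y,3.5y) = ((8751/10000)/(8251/10000) − 1)/(3/2) = 1000/24753 ≈ 4.0399%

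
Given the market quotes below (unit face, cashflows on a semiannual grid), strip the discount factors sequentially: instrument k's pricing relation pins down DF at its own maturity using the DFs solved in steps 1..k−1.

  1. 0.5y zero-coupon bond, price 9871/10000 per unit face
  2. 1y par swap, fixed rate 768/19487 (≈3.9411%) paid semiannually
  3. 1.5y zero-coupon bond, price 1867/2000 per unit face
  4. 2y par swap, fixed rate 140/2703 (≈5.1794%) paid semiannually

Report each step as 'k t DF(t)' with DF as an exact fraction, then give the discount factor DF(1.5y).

1 1/2 9871/10000
2 1 601/625
3 3/2 1867/2000
4 2 451/500
DF(1.5y) = 1867/2000 ≈ 0.933500

step 1 [0.5y] zero: DF = P = 9871/10000 ≈ 0.987100
step 2 [1y] swap r/2=384/19487: DF=(1 − 384/19487·(0.987100))/(1+384/19487) = 601/625 ≈ 0.961600
step 3 [1.5y] zero: DF = P = 1867/2000 ≈ 0.933500
step 4 [2y] swap r/2=70/2703: DF=(1 − 70/2703·(0.987100+0.961600+0.933500))/(1+70/2703) = 451/500 ≈ 0.902000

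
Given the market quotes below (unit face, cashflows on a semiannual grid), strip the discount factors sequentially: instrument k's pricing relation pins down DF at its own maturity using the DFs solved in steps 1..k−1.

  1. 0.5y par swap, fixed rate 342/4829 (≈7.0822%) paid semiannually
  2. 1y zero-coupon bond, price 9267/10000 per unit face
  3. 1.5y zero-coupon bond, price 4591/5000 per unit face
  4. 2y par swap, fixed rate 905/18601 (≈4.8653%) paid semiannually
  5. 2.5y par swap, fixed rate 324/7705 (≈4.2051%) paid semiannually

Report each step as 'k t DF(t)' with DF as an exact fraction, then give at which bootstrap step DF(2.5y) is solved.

step 1 [0.5y] swap r/2=171/4829: DF=(1 − 171/4829·(0))/(1+171/4829) = 4829/5000 ≈ 0.965800
step 2 [1y] zero: DF = P = 9267/10000 ≈ 0.926700
step 3 [1.5y] zero: DF = P = 4591/5000 ≈ 0.918200
step 4 [2y] swap r/2=905/37202: DF=(1 − 905/37202·(0.965800+0.926700+0.918200))/(1+905/37202) = 1819/2000 ≈ 0.909500
step 5 [2.5y] swap r/2=162/7705: DF=(1 − 162/7705·(0.965800+0.926700+0.918200+0.909500))/(1+162/7705) = 2257/2500 ≈ 0.902800

1 1/2 4829/5000
2 1 9267/10000
3 3/2 4591/5000
4 2 1819/2000
5 5/2 2257/2500
DF(2.5y) is solved at step 5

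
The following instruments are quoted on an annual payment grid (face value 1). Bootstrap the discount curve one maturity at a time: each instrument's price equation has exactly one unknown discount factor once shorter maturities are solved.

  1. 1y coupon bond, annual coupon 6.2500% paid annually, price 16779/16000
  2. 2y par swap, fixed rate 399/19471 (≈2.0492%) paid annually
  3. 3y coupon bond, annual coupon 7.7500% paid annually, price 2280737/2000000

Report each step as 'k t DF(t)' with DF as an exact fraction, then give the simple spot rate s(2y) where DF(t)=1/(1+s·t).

step 1 [1y] bond c/1=1/16: DF=(16779/16000 − 1/16·(0))/(1+1/16) = 987/1000 ≈ 0.987000
step 2 [2y] swap r/1=399/19471: DF=(1 − 399/19471·(0.987000))/(1+399/19471) = 9601/10000 ≈ 0.960100
step 3 [3y] bond c/1=31/400: DF=(2280737/2000000 − 31/400·(0.987000+0.960100))/(1+31/400) = 9183/10000 ≈ 0.918300

1 1 987/1000
2 2 9601/10000
3 3 9183/10000
s(2y) = (1/(9601/10000) − 1)/(2) = 399/19202 ≈ 2.0779%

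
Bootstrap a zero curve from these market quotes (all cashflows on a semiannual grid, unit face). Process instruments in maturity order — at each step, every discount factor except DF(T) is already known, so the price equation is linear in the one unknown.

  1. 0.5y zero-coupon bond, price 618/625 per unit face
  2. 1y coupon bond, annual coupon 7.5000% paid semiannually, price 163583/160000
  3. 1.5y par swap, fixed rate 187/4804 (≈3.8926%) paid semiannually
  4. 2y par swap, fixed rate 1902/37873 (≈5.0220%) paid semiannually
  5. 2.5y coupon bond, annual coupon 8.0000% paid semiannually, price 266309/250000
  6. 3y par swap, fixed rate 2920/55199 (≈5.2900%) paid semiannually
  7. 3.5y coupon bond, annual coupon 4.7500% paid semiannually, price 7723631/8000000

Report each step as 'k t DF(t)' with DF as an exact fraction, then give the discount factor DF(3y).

1 1/2 618/625
2 1 9497/10000
3 3/2 9439/10000
4 2 9049/10000
5 5/2 4393/5000
6 3 427/500
7 7/2 163/200
DF(3y) = 427/500 ≈ 0.854000

step 1 [0.5y] zero: DF = P = 618/625 ≈ 0.988800
step 2 [1y] bond c/2=3/80: DF=(163583/160000 − 3/80·(0.988800))/(1+3/80) = 9497/10000 ≈ 0.949700
step 3 [1.5y] swap r/2=187/9608: DF=(1 − 187/9608·(0.988800+0.949700))/(1+187/9608) = 9439/10000 ≈ 0.943900
step 4 [2y] swap r/2=951/37873: DF=(1 − 951/37873·(0.988800+0.949700+0.943900))/(1+951/37873) = 9049/10000 ≈ 0.904900
step 5 [2.5y] bond c/2=1/25: DF=(266309/250000 − 1/25·(0.988800+0.949700+0.943900+0.904900))/(1+1/25) = 4393/5000 ≈ 0.878600
step 6 [3y] swap r/2=1460/55199: DF=(1 − 1460/55199·(0.988800+0.949700+0.943900+0.904900+0.878600))/(1+1460/55199) = 427/500 ≈ 0.854000
step 7 [3.5y] bond c/2=19/800: DF=(7723631/8000000 − 19/800·(0.988800+0.949700+0.943900+0.904900+0.878600+0.854000))/(1+19/800) = 163/200 ≈ 0.815000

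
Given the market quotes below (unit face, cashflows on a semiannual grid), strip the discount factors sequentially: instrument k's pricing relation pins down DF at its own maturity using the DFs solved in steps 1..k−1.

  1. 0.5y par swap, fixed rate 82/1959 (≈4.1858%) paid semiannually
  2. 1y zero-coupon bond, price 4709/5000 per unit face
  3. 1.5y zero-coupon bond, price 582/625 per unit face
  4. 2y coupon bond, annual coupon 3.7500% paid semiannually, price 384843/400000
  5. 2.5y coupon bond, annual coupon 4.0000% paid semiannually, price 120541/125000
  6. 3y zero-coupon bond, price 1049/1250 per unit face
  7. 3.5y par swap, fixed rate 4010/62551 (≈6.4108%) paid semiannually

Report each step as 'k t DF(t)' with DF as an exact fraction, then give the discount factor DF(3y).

step 1 [0.5y] swap r/2=41/1959: DF=(1 − 41/1959·(0))/(1+41/1959) = 1959/2000 ≈ 0.979500
step 2 [1y] zero: DF = P = 4709/5000 ≈ 0.941800
step 3 [1.5y] zero: DF = P = 582/625 ≈ 0.931200
step 4 [2y] bond c/2=3/160: DF=(384843/400000 − 3/160·(0.979500+0.941800+0.931200))/(1+3/160) = 8919/10000 ≈ 0.891900
step 5 [2.5y] bond c/2=1/50: DF=(120541/125000 − 1/50·(0.979500+0.941800+0.931200+0.891900))/(1+1/50) = 109/125 ≈ 0.872000
step 6 [3y] zero: DF = P = 1049/1250 ≈ 0.839200
step 7 [3.5y] swap r/2=2005/62551: DF=(1 − 2005/62551·(0.979500+0.941800+0.931200+0.891900+0.872000+0.839200))/(1+2005/62551) = 1599/2000 ≈ 0.799500

1 1/2 1959/2000
2 1 4709/5000
3 3/2 582/625
4 2 8919/10000
5 5/2 109/125
6 3 1049/1250
7 7/2 1599/2000
DF(3y) = 1049/1250 ≈ 0.839200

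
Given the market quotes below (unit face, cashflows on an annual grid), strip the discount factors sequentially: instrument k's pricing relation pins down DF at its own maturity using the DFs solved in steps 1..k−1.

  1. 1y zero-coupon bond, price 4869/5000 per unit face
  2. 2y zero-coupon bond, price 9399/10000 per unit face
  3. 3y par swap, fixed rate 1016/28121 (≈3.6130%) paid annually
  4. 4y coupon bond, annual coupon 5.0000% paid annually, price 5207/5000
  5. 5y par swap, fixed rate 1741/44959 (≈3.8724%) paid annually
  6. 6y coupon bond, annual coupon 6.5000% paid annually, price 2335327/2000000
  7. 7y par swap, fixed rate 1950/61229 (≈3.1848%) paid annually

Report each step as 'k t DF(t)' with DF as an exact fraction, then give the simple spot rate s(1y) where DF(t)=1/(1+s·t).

step 1 [1y] zero: DF = P = 4869/5000 ≈ 0.973800
step 2 [2y] zero: DF = P = 9399/10000 ≈ 0.939900
step 3 [3y] swap r/1=1016/28121: DF=(1 − 1016/28121·(0.973800+0.939900))/(1+1016/28121) = 1123/1250 ≈ 0.898400
step 4 [4y] bond c/1=1/20: DF=(5207/5000 − 1/20·(0.973800+0.939900+0.898400))/(1+1/20) = 8579/10000 ≈ 0.857900
step 5 [5y] swap r/1=1741/44959: DF=(1 − 1741/44959·(0.973800+0.939900+0.898400+0.857900))/(1+1741/44959) = 8259/10000 ≈ 0.825900
step 6 [6y] bond c/1=13/200: DF=(2335327/2000000 − 13/200·(0.973800+0.939900+0.898400+0.857900+0.825900))/(1+13/200) = 411/500 ≈ 0.822000
step 7 [7y] swap r/1=1950/61229: DF=(1 − 1950/61229·(0.973800+0.939900+0.898400+0.857900+0.825900+0.822000))/(1+1950/61229) = 161/200 ≈ 0.805000

1 1 4869/5000
2 2 9399/10000
3 3 1123/1250
4 4 8579/10000
5 5 8259/10000
6 6 411/500
7 7 161/200
s(1y) = (1/(4869/5000) − 1)/(1) = 131/4869 ≈ 2.6905%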